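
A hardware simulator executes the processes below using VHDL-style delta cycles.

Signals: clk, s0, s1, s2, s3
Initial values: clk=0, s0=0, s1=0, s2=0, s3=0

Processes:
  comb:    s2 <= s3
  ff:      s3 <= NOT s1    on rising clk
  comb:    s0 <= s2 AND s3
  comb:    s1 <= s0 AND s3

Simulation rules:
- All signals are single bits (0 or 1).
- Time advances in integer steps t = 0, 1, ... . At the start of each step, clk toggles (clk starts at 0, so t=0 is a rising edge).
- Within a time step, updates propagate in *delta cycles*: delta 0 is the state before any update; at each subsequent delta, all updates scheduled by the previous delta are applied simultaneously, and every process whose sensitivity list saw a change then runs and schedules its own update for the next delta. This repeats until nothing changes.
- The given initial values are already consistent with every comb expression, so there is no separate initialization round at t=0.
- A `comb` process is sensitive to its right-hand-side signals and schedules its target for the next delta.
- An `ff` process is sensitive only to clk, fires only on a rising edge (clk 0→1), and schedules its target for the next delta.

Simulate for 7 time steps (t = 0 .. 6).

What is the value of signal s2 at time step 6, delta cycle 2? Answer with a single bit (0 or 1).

t=0 Δ0: s3=0 clk=0 s2=0 s0=0 s1=0
  Δ1: clk:0→1
  Δ2: s3:0→1
  Δ3: s2:0→1
  Δ4: s0:0→1
  Δ5: s1:0→1
  (5Δ to stable)
t=1 Δ0: s3=1 clk=1 s2=1 s0=1 s1=1
  Δ1: clk:1→0
  (1Δ to stable)
t=2 Δ0: s3=1 clk=0 s2=1 s0=1 s1=1
  Δ1: clk:0→1
  Δ2: s3:1→0
  Δ3: s2:1→0, s0:1→0, s1:1→0
  (3Δ to stable)
t=3 Δ0: s3=0 clk=1 s2=0 s0=0 s1=0
  Δ1: clk:1→0
  (1Δ to stable)
t=4 Δ0: s3=0 clk=0 s2=0 s0=0 s1=0
  Δ1: clk:0→1
  Δ2: s3:0→1
  Δ3: s2:0→1
  Δ4: s0:0→1
  Δ5: s1:0→1
  (5Δ to stable)
t=5 Δ0: s3=1 clk=1 s2=1 s0=1 s1=1
  Δ1: clk:1→0
  (1Δ to stable)
t=6 Δ0: s3=1 clk=0 s2=1 s0=1 s1=1
  Δ1: clk:0→1
  Δ2: s3:1→0
  Δ3: s2:1→0, s0:1→0, s1:1→0
  (3Δ to stable)

1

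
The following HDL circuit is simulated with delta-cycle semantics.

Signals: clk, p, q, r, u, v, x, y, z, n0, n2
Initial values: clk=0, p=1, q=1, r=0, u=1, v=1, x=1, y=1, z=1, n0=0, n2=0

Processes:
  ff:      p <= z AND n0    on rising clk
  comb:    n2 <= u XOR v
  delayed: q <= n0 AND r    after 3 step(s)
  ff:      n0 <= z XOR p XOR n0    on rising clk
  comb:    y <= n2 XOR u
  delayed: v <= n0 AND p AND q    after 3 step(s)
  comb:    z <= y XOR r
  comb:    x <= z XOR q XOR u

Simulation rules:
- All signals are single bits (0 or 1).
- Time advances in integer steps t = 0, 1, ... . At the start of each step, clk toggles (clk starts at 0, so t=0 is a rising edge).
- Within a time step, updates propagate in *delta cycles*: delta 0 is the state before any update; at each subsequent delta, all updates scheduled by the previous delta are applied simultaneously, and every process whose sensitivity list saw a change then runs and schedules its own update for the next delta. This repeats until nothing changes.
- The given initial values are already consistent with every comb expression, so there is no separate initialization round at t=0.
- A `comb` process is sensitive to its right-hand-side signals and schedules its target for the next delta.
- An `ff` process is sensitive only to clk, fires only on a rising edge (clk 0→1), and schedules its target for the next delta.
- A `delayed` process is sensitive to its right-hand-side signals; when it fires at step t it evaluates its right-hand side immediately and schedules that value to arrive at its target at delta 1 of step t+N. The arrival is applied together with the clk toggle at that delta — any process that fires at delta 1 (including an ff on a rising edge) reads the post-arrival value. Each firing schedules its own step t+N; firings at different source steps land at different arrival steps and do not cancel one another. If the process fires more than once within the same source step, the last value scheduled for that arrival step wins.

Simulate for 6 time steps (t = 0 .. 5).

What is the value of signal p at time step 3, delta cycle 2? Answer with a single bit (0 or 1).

t0.Δ0 v=1 u=1 x=1 n2=0 r=0 p=1 z=1 q=1 clk=0 n0=0 y=1
t0.Δ1 v=1 u=1 x=1 n2=0 r=0 p=1 z=1 q=1 clk=1 n0=0 y=1
t0.Δ2 v=1 u=1 x=1 n2=0 r=0 p=0 z=1 q=1 clk=1 n0=0 y=1
t1.Δ0 v=1 u=1 x=1 n2=0 r=0 p=0 z=1 q=1 clk=1 n0=0 y=1
t1.Δ1 v=1 u=1 x=1 n2=0 r=0 p=0 z=1 q=1 clk=0 n0=0 y=1
t2.Δ0 v=1 u=1 x=1 n2=0 r=0 p=0 z=1 q=1 clk=0 n0=0 y=1
t2.Δ1 v=1 u=1 x=1 n2=0 r=0 p=0 z=1 q=1 clk=1 n0=0 y=1
t2.Δ2 v=1 u=1 x=1 n2=0 r=0 p=0 z=1 q=1 clk=1 n0=1 y=1
t3.Δ0 v=1 u=1 x=1 n2=0 r=0 p=0 z=1 q=1 clk=1 n0=1 y=1
t3.Δ1 v=0 u=1 x=1 n2=0 r=0 p=0 z=1 q=1 clk=0 n0=1 y=1
t3.Δ2 v=0 u=1 x=1 n2=1 r=0 p=0 z=1 q=1 clk=0 n0=1 y=1
t3.Δ3 v=0 u=1 x=1 n2=1 r=0 p=0 z=1 q=1 clk=0 n0=1 y=0
t3.Δ4 v=0 u=1 x=1 n2=1 r=0 p=0 z=0 q=1 clk=0 n0=1 y=0
t3.Δ5 v=0 u=1 x=0 n2=1 r=0 p=0 z=0 q=1 clk=0 n0=1 y=0
t4.Δ0 v=0 u=1 x=0 n2=1 r=0 p=0 z=0 q=1 clk=0 n0=1 y=0
t4.Δ1 v=0 u=1 x=0 n2=1 r=0 p=0 z=0 q=1 clk=1 n0=1 y=0
t5.Δ0 v=0 u=1 x=0 n2=1 r=0 p=0 z=0 q=1 clk=1 n0=1 y=0
t5.Δ1 v=0 u=1 x=0 n2=1 r=0 p=0 z=0 q=0 clk=0 n0=1 y=0
t5.Δ2 v=0 u=1 x=1 n2=1 r=0 p=0 z=0 q=0 clk=0 n0=1 y=0

0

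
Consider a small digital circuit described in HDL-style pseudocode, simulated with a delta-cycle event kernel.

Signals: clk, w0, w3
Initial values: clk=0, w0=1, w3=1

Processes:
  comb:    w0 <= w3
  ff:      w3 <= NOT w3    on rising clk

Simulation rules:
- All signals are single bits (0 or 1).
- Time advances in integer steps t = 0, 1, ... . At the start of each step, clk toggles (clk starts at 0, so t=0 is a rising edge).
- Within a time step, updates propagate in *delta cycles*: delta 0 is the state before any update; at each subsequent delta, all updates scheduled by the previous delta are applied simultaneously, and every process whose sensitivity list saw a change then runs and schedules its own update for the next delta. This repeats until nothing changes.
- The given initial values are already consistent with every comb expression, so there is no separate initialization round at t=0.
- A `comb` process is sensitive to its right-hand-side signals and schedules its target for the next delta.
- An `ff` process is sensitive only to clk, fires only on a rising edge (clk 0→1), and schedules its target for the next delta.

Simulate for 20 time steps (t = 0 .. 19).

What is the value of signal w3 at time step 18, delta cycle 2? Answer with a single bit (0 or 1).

t=0 Δ0: w3=1 w0=1 clk=0
  Δ1: clk:0→1
  Δ2: w3:1→0
  Δ3: w0:1→0
  (3Δ to stable)
t=1 Δ0: w3=0 w0=0 clk=1
  Δ1: clk:1→0
  (1Δ to stable)
t=2 Δ0: w3=0 w0=0 clk=0
  Δ1: clk:0→1
  Δ2: w3:0→1
  Δ3: w0:0→1
  (3Δ to stable)
t=3 Δ0: w3=1 w0=1 clk=1
  Δ1: clk:1→0
  (1Δ to stable)
t=4 Δ0: w3=1 w0=1 clk=0
  Δ1: clk:0→1
  Δ2: w3:1→0
  Δ3: w0:1→0
  (3Δ to stable)
t=5 Δ0: w3=0 w0=0 clk=1
  Δ1: clk:1→0
  (1Δ to stable)
t=6 Δ0: w3=0 w0=0 clk=0
  Δ1: clk:0→1
  Δ2: w3:0→1
  Δ3: w0:0→1
  (3Δ to stable)
t=7 Δ0: w3=1 w0=1 clk=1
  Δ1: clk:1→0
  (1Δ to stable)
t=8 Δ0: w3=1 w0=1 clk=0
  Δ1: clk:0→1
  Δ2: w3:1→0
  Δ3: w0:1→0
  (3Δ to stable)
t=9 Δ0: w3=0 w0=0 clk=1
  Δ1: clk:1→0
  (1Δ to stable)
t=10 Δ0: w3=0 w0=0 clk=0
  Δ1: clk:0→1
  Δ2: w3:0→1
  Δ3: w0:0→1
  (3Δ to stable)
t=11 Δ0: w3=1 w0=1 clk=1
  Δ1: clk:1→0
  (1Δ to stable)
t=12 Δ0: w3=1 w0=1 clk=0
  Δ1: clk:0→1
  Δ2: w3:1→0
  Δ3: w0:1→0
  (3Δ to stable)
t=13 Δ0: w3=0 w0=0 clk=1
  Δ1: clk:1→0
  (1Δ to stable)
t=14 Δ0: w3=0 w0=0 clk=0
  Δ1: clk:0→1
  Δ2: w3:0→1
  Δ3: w0:0→1
  (3Δ to stable)
t=15 Δ0: w3=1 w0=1 clk=1
  Δ1: clk:1→0
  (1Δ to stable)
t=16 Δ0: w3=1 w0=1 clk=0
  Δ1: clk:0→1
  Δ2: w3:1→0
  Δ3: w0:1→0
  (3Δ to stable)
t=17 Δ0: w3=0 w0=0 clk=1
  Δ1: clk:1→0
  (1Δ to stable)
t=18 Δ0: w3=0 w0=0 clk=0
  Δ1: clk:0→1
  Δ2: w3:0→1
  Δ3: w0:0→1
  (3Δ to stable)
t=19 Δ0: w3=1 w0=1 clk=1
  Δ1: clk:1→0
  (1Δ to stable)

1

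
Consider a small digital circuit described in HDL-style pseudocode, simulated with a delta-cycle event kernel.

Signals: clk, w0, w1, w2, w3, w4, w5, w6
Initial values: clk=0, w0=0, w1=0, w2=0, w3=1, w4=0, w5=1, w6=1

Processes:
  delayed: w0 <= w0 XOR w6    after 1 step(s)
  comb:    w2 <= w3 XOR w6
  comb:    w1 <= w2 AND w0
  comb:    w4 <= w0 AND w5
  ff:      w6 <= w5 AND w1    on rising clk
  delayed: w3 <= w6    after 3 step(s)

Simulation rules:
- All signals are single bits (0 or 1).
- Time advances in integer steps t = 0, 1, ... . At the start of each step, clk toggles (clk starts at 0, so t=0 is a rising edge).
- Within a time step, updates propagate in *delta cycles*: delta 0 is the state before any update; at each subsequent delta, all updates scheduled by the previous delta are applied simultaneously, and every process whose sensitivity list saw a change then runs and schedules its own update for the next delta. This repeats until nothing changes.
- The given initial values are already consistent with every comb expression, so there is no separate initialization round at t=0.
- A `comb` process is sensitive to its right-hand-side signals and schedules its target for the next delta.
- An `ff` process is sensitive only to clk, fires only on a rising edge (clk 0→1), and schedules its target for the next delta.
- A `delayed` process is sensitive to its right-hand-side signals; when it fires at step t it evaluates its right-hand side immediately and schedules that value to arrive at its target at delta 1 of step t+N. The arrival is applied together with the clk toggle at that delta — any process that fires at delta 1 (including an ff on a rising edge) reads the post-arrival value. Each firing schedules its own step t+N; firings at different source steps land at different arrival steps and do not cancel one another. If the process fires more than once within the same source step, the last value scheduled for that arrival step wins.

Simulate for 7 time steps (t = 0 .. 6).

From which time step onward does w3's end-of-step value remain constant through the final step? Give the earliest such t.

3

[bits: w4,w2,w6,clk,w5,w0,w3,w1]
t=0: Δ0=00101010 Δ1=00111010 Δ2=00011010 Δ3=01011010 | 3Δ
t=1: Δ0=01011010 Δ1=01001010 | 1Δ
t=2: Δ0=01001010 Δ1=01011010 | 1Δ
t=3: Δ0=01011010 Δ1=01001000 Δ2=00001000 | 2Δ
t=4: Δ0=00001000 Δ1=00011000 | 1Δ
t=5: Δ0=00011000 Δ1=00001000 | 1Δ
t=6: Δ0=00001000 Δ1=00011000 | 1Δ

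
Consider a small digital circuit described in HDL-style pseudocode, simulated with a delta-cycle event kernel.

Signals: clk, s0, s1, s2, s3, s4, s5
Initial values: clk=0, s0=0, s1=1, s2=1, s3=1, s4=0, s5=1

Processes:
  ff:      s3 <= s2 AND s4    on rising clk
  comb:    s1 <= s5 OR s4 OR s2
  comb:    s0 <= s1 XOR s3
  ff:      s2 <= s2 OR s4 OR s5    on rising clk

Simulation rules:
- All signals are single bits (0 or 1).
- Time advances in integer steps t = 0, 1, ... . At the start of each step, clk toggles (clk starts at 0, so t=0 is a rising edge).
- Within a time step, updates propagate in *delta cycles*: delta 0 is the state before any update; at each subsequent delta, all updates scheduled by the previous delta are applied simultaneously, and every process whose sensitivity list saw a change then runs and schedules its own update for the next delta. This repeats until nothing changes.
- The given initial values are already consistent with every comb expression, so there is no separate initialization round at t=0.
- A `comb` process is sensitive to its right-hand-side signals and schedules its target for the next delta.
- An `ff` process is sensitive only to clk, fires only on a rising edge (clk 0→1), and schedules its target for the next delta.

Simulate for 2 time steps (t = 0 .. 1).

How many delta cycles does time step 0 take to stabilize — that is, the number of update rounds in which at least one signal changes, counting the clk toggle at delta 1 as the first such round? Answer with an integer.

3

[bits: s2,s0,s3,s4,s1,s5,clk]
t=0: Δ0=1010110 Δ1=1010111 Δ2=1000111 Δ3=1100111 | 3Δ
t=1: Δ0=1100111 Δ1=1100110 | 1Δ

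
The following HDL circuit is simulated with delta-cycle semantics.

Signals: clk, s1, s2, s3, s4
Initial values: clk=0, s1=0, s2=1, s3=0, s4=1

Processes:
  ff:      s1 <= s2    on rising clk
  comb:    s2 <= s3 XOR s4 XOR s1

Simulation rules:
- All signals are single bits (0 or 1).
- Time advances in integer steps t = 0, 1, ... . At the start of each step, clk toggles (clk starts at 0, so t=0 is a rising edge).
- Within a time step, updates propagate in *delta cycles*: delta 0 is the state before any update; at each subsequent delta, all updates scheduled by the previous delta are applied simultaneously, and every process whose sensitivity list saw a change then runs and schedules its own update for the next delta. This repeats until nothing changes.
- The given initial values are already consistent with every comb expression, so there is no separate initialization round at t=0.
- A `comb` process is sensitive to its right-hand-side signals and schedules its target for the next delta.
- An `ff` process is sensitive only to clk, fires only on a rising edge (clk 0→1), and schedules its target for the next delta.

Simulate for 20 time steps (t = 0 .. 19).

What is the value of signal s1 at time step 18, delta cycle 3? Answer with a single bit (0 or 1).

[bits: s1,clk,s2,s3,s4]
t=0: Δ0=00101 Δ1=01101 Δ2=11101 Δ3=11001 | 3Δ
t=1: Δ0=11001 Δ1=10001 | 1Δ
t=2: Δ0=10001 Δ1=11001 Δ2=01001 Δ3=01101 | 3Δ
t=3: Δ0=01101 Δ1=00101 | 1Δ
t=4: Δ0=00101 Δ1=01101 Δ2=11101 Δ3=11001 | 3Δ
t=5: Δ0=11001 Δ1=10001 | 1Δ
t=6: Δ0=10001 Δ1=11001 Δ2=01001 Δ3=01101 | 3Δ
t=7: Δ0=01101 Δ1=00101 | 1Δ
t=8: Δ0=00101 Δ1=01101 Δ2=11101 Δ3=11001 | 3Δ
t=9: Δ0=11001 Δ1=10001 | 1Δ
t=10: Δ0=10001 Δ1=11001 Δ2=01001 Δ3=01101 | 3Δ
t=11: Δ0=01101 Δ1=00101 | 1Δ
t=12: Δ0=00101 Δ1=01101 Δ2=11101 Δ3=11001 | 3Δ
t=13: Δ0=11001 Δ1=10001 | 1Δ
t=14: Δ0=10001 Δ1=11001 Δ2=01001 Δ3=01101 | 3Δ
t=15: Δ0=01101 Δ1=00101 | 1Δ
t=16: Δ0=00101 Δ1=01101 Δ2=11101 Δ3=11001 | 3Δ
t=17: Δ0=11001 Δ1=10001 | 1Δ
t=18: Δ0=10001 Δ1=11001 Δ2=01001 Δ3=01101 | 3Δ
t=19: Δ0=01101 Δ1=00101 | 1Δ

0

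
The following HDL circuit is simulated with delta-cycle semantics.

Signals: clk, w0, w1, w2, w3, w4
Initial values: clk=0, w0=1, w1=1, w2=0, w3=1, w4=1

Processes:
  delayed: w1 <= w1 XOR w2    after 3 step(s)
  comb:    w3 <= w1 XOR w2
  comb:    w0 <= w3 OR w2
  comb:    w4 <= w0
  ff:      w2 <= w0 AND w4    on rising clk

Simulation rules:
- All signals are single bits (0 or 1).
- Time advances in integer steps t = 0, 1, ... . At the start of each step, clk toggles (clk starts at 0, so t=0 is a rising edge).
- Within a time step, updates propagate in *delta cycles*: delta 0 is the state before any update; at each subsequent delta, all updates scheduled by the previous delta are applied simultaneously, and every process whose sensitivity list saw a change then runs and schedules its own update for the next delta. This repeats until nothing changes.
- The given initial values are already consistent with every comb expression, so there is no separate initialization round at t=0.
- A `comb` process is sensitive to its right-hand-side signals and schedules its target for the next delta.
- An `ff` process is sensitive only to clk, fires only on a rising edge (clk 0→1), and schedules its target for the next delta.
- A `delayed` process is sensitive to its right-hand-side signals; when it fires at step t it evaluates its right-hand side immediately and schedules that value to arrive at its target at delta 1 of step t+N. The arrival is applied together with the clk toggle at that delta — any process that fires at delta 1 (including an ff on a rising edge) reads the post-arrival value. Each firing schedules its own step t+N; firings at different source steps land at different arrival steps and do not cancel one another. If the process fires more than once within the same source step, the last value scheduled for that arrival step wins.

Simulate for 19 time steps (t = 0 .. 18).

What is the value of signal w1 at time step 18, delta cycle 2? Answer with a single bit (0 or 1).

[bits: w1,clk,w2,w4,w0,w3]
t=0: Δ0=100111 Δ1=110111 Δ2=111111 Δ3=111110 | 3Δ
t=1: Δ0=111110 Δ1=101110 | 1Δ
t=2: Δ0=101110 Δ1=111110 | 1Δ
t=3: Δ0=111110 Δ1=001110 Δ2=001111 | 2Δ
t=4: Δ0=001111 Δ1=011111 | 1Δ
t=5: Δ0=011111 Δ1=001111 | 1Δ
t=6: Δ0=001111 Δ1=111111 Δ2=111110 | 2Δ
t=7: Δ0=111110 Δ1=101110 | 1Δ
t=8: Δ0=101110 Δ1=111110 | 1Δ
t=9: Δ0=111110 Δ1=001110 Δ2=001111 | 2Δ
t=10: Δ0=001111 Δ1=011111 | 1Δ
t=11: Δ0=011111 Δ1=001111 | 1Δ
t=12: Δ0=001111 Δ1=111111 Δ2=111110 | 2Δ
t=13: Δ0=111110 Δ1=101110 | 1Δ
t=14: Δ0=101110 Δ1=111110 | 1Δ
t=15: Δ0=111110 Δ1=001110 Δ2=001111 | 2Δ
t=16: Δ0=001111 Δ1=011111 | 1Δ
t=17: Δ0=011111 Δ1=001111 | 1Δ
t=18: Δ0=001111 Δ1=111111 Δ2=111110 | 2Δ

1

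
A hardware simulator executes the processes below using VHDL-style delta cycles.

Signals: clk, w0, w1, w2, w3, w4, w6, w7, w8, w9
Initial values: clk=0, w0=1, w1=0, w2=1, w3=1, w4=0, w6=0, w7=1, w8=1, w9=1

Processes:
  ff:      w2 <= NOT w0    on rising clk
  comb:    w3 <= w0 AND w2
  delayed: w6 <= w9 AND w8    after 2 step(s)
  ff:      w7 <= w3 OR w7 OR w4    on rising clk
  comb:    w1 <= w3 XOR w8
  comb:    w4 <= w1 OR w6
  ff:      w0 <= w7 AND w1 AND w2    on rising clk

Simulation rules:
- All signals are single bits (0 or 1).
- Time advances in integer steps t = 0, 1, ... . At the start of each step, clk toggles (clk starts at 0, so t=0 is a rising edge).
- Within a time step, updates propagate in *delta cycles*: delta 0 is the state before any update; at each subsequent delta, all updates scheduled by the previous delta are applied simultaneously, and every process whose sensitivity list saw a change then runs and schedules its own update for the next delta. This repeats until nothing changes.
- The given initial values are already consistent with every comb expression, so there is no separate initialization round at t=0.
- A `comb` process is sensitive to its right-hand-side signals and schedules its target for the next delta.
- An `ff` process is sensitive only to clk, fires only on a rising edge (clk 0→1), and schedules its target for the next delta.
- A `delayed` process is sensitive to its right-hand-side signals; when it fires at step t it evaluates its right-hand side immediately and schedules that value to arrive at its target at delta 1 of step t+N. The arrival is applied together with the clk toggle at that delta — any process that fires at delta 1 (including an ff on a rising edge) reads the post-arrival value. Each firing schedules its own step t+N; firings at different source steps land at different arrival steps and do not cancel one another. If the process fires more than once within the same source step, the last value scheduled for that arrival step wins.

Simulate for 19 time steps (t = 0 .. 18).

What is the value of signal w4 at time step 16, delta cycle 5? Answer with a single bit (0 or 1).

0

t0.Δ0 clk=0 w3=1 w1=0 w9=1 w4=0 w7=1 w2=1 w0=1 w6=0 w8=1
t0.Δ1 clk=1 w3=1 w1=0 w9=1 w4=0 w7=1 w2=1 w0=1 w6=0 w8=1
t0.Δ2 clk=1 w3=1 w1=0 w9=1 w4=0 w7=1 w2=0 w0=0 w6=0 w8=1
t0.Δ3 clk=1 w3=0 w1=0 w9=1 w4=0 w7=1 w2=0 w0=0 w6=0 w8=1
t0.Δ4 clk=1 w3=0 w1=1 w9=1 w4=0 w7=1 w2=0 w0=0 w6=0 w8=1
t0.Δ5 clk=1 w3=0 w1=1 w9=1 w4=1 w7=1 w2=0 w0=0 w6=0 w8=1
t1.Δ0 clk=1 w3=0 w1=1 w9=1 w4=1 w7=1 w2=0 w0=0 w6=0 w8=1
t1.Δ1 clk=0 w3=0 w1=1 w9=1 w4=1 w7=1 w2=0 w0=0 w6=0 w8=1
t2.Δ0 clk=0 w3=0 w1=1 w9=1 w4=1 w7=1 w2=0 w0=0 w6=0 w8=1
t2.Δ1 clk=1 w3=0 w1=1 w9=1 w4=1 w7=1 w2=0 w0=0 w6=0 w8=1
t2.Δ2 clk=1 w3=0 w1=1 w9=1 w4=1 w7=1 w2=1 w0=0 w6=0 w8=1
t3.Δ0 clk=1 w3=0 w1=1 w9=1 w4=1 w7=1 w2=1 w0=0 w6=0 w8=1
t3.Δ1 clk=0 w3=0 w1=1 w9=1 w4=1 w7=1 w2=1 w0=0 w6=0 w8=1
t4.Δ0 clk=0 w3=0 w1=1 w9=1 w4=1 w7=1 w2=1 w0=0 w6=0 w8=1
t4.Δ1 clk=1 w3=0 w1=1 w9=1 w4=1 w7=1 w2=1 w0=0 w6=0 w8=1
t4.Δ2 clk=1 w3=0 w1=1 w9=1 w4=1 w7=1 w2=1 w0=1 w6=0 w8=1
t4.Δ3 clk=1 w3=1 w1=1 w9=1 w4=1 w7=1 w2=1 w0=1 w6=0 w8=1
t4.Δ4 clk=1 w3=1 w1=0 w9=1 w4=1 w7=1 w2=1 w0=1 w6=0 w8=1
t4.Δ5 clk=1 w3=1 w1=0 w9=1 w4=0 w7=1 w2=1 w0=1 w6=0 w8=1
t5.Δ0 clk=1 w3=1 w1=0 w9=1 w4=0 w7=1 w2=1 w0=1 w6=0 w8=1
t5.Δ1 clk=0 w3=1 w1=0 w9=1 w4=0 w7=1 w2=1 w0=1 w6=0 w8=1
t6.Δ0 clk=0 w3=1 w1=0 w9=1 w4=0 w7=1 w2=1 w0=1 w6=0 w8=1
t6.Δ1 clk=1 w3=1 w1=0 w9=1 w4=0 w7=1 w2=1 w0=1 w6=0 w8=1
t6.Δ2 clk=1 w3=1 w1=0 w9=1 w4=0 w7=1 w2=0 w0=0 w6=0 w8=1
t6.Δ3 clk=1 w3=0 w1=0 w9=1 w4=0 w7=1 w2=0 w0=0 w6=0 w8=1
t6.Δ4 clk=1 w3=0 w1=1 w9=1 w4=0 w7=1 w2=0 w0=0 w6=0 w8=1
t6.Δ5 clk=1 w3=0 w1=1 w9=1 w4=1 w7=1 w2=0 w0=0 w6=0 w8=1
t7.Δ0 clk=1 w3=0 w1=1 w9=1 w4=1 w7=1 w2=0 w0=0 w6=0 w8=1
t7.Δ1 clk=0 w3=0 w1=1 w9=1 w4=1 w7=1 w2=0 w0=0 w6=0 w8=1
t8.Δ0 clk=0 w3=0 w1=1 w9=1 w4=1 w7=1 w2=0 w0=0 w6=0 w8=1
t8.Δ1 clk=1 w3=0 w1=1 w9=1 w4=1 w7=1 w2=0 w0=0 w6=0 w8=1
t8.Δ2 clk=1 w3=0 w1=1 w9=1 w4=1 w7=1 w2=1 w0=0 w6=0 w8=1
t9.Δ0 clk=1 w3=0 w1=1 w9=1 w4=1 w7=1 w2=1 w0=0 w6=0 w8=1
t9.Δ1 clk=0 w3=0 w1=1 w9=1 w4=1 w7=1 w2=1 w0=0 w6=0 w8=1
t10.Δ0 clk=0 w3=0 w1=1 w9=1 w4=1 w7=1 w2=1 w0=0 w6=0 w8=1
t10.Δ1 clk=1 w3=0 w1=1 w9=1 w4=1 w7=1 w2=1 w0=0 w6=0 w8=1
t10.Δ2 clk=1 w3=0 w1=1 w9=1 w4=1 w7=1 w2=1 w0=1 w6=0 w8=1
t10.Δ3 clk=1 w3=1 w1=1 w9=1 w4=1 w7=1 w2=1 w0=1 w6=0 w8=1
t10.Δ4 clk=1 w3=1 w1=0 w9=1 w4=1 w7=1 w2=1 w0=1 w6=0 w8=1
t10.Δ5 clk=1 w3=1 w1=0 w9=1 w4=0 w7=1 w2=1 w0=1 w6=0 w8=1
t11.Δ0 clk=1 w3=1 w1=0 w9=1 w4=0 w7=1 w2=1 w0=1 w6=0 w8=1
t11.Δ1 clk=0 w3=1 w1=0 w9=1 w4=0 w7=1 w2=1 w0=1 w6=0 w8=1
t12.Δ0 clk=0 w3=1 w1=0 w9=1 w4=0 w7=1 w2=1 w0=1 w6=0 w8=1
t12.Δ1 clk=1 w3=1 w1=0 w9=1 w4=0 w7=1 w2=1 w0=1 w6=0 w8=1
t12.Δ2 clk=1 w3=1 w1=0 w9=1 w4=0 w7=1 w2=0 w0=0 w6=0 w8=1
t12.Δ3 clk=1 w3=0 w1=0 w9=1 w4=0 w7=1 w2=0 w0=0 w6=0 w8=1
t12.Δ4 clk=1 w3=0 w1=1 w9=1 w4=0 w7=1 w2=0 w0=0 w6=0 w8=1
t12.Δ5 clk=1 w3=0 w1=1 w9=1 w4=1 w7=1 w2=0 w0=0 w6=0 w8=1
t13.Δ0 clk=1 w3=0 w1=1 w9=1 w4=1 w7=1 w2=0 w0=0 w6=0 w8=1
t13.Δ1 clk=0 w3=0 w1=1 w9=1 w4=1 w7=1 w2=0 w0=0 w6=0 w8=1
t14.Δ0 clk=0 w3=0 w1=1 w9=1 w4=1 w7=1 w2=0 w0=0 w6=0 w8=1
t14.Δ1 clk=1 w3=0 w1=1 w9=1 w4=1 w7=1 w2=0 w0=0 w6=0 w8=1
t14.Δ2 clk=1 w3=0 w1=1 w9=1 w4=1 w7=1 w2=1 w0=0 w6=0 w8=1
t15.Δ0 clk=1 w3=0 w1=1 w9=1 w4=1 w7=1 w2=1 w0=0 w6=0 w8=1
t15.Δ1 clk=0 w3=0 w1=1 w9=1 w4=1 w7=1 w2=1 w0=0 w6=0 w8=1
t16.Δ0 clk=0 w3=0 w1=1 w9=1 w4=1 w7=1 w2=1 w0=0 w6=0 w8=1
t16.Δ1 clk=1 w3=0 w1=1 w9=1 w4=1 w7=1 w2=1 w0=0 w6=0 w8=1
t16.Δ2 clk=1 w3=0 w1=1 w9=1 w4=1 w7=1 w2=1 w0=1 w6=0 w8=1
t16.Δ3 clk=1 w3=1 w1=1 w9=1 w4=1 w7=1 w2=1 w0=1 w6=0 w8=1
t16.Δ4 clk=1 w3=1 w1=0 w9=1 w4=1 w7=1 w2=1 w0=1 w6=0 w8=1
t16.Δ5 clk=1 w3=1 w1=0 w9=1 w4=0 w7=1 w2=1 w0=1 w6=0 w8=1
t17.Δ0 clk=1 w3=1 w1=0 w9=1 w4=0 w7=1 w2=1 w0=1 w6=0 w8=1
t17.Δ1 clk=0 w3=1 w1=0 w9=1 w4=0 w7=1 w2=1 w0=1 w6=0 w8=1
t18.Δ0 clk=0 w3=1 w1=0 w9=1 w4=0 w7=1 w2=1 w0=1 w6=0 w8=1
t18.Δ1 clk=1 w3=1 w1=0 w9=1 w4=0 w7=1 w2=1 w0=1 w6=0 w8=1
t18.Δ2 clk=1 w3=1 w1=0 w9=1 w4=0 w7=1 w2=0 w0=0 w6=0 w8=1
t18.Δ3 clk=1 w3=0 w1=0 w9=1 w4=0 w7=1 w2=0 w0=0 w6=0 w8=1
t18.Δ4 clk=1 w3=0 w1=1 w9=1 w4=0 w7=1 w2=0 w0=0 w6=0 w8=1
t18.Δ5 clk=1 w3=0 w1=1 w9=1 w4=1 w7=1 w2=0 w0=0 w6=0 w8=1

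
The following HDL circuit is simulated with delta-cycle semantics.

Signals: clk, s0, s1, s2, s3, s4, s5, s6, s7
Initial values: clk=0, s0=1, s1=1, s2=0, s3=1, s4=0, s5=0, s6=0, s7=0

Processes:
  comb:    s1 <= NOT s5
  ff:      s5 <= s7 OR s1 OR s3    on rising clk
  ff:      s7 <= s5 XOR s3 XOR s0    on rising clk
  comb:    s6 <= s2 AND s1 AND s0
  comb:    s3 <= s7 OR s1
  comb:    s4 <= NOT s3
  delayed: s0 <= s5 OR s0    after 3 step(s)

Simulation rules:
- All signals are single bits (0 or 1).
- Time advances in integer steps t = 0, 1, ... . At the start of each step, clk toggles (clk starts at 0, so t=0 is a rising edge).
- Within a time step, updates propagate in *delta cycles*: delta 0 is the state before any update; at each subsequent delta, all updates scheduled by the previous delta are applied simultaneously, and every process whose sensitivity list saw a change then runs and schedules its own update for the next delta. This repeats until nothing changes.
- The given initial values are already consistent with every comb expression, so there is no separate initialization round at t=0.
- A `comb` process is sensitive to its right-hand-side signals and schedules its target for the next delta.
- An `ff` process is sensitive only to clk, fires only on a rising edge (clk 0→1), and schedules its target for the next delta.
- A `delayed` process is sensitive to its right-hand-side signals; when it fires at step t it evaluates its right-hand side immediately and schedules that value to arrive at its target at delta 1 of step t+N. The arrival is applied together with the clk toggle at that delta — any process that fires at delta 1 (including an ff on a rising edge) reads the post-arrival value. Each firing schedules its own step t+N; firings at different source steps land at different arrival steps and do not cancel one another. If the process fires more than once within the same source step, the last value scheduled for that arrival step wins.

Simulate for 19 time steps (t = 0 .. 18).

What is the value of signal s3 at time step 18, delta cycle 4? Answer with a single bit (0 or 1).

t=0 Δ0: s7=0 s5=0 clk=0 s0=1 s6=0 s1=1 s4=0 s2=0 s3=1
  Δ1: clk:0→1
  Δ2: s5:0→1
  Δ3: s1:1→0
  Δ4: s3:1→0
  Δ5: s4:0→1
  (5Δ to stable)
t=1 Δ0: s7=0 s5=1 clk=1 s0=1 s6=0 s1=0 s4=1 s2=0 s3=0
  Δ1: clk:1→0
  (1Δ to stable)
t=2 Δ0: s7=0 s5=1 clk=0 s0=1 s6=0 s1=0 s4=1 s2=0 s3=0
  Δ1: clk:0→1
  Δ2: s5:1→0
  Δ3: s1:0→1
  Δ4: s3:0→1
  Δ5: s4:1→0
  (5Δ to stable)
t=3 Δ0: s7=0 s5=0 clk=1 s0=1 s6=0 s1=1 s4=0 s2=0 s3=1
  Δ1: clk:1→0
  (1Δ to stable)
t=4 Δ0: s7=0 s5=0 clk=0 s0=1 s6=0 s1=1 s4=0 s2=0 s3=1
  Δ1: clk:0→1
  Δ2: s5:0→1
  Δ3: s1:1→0
  Δ4: s3:1→0
  Δ5: s4:0→1
  (5Δ to stable)
t=5 Δ0: s7=0 s5=1 clk=1 s0=1 s6=0 s1=0 s4=1 s2=0 s3=0
  Δ1: clk:1→0
  (1Δ to stable)
t=6 Δ0: s7=0 s5=1 clk=0 s0=1 s6=0 s1=0 s4=1 s2=0 s3=0
  Δ1: clk:0→1
  Δ2: s5:1→0
  Δ3: s1:0→1
  Δ4: s3:0→1
  Δ5: s4:1→0
  (5Δ to stable)
t=7 Δ0: s7=0 s5=0 clk=1 s0=1 s6=0 s1=1 s4=0 s2=0 s3=1
  Δ1: clk:1→0
  (1Δ to stable)
t=8 Δ0: s7=0 s5=0 clk=0 s0=1 s6=0 s1=1 s4=0 s2=0 s3=1
  Δ1: clk:0→1
  Δ2: s5:0→1
  Δ3: s1:1→0
  Δ4: s3:1→0
  Δ5: s4:0→1
  (5Δ to stable)
t=9 Δ0: s7=0 s5=1 clk=1 s0=1 s6=0 s1=0 s4=1 s2=0 s3=0
  Δ1: clk:1→0
  (1Δ to stable)
t=10 Δ0: s7=0 s5=1 clk=0 s0=1 s6=0 s1=0 s4=1 s2=0 s3=0
  Δ1: clk:0→1
  Δ2: s5:1→0
  Δ3: s1:0→1
  Δ4: s3:0→1
  Δ5: s4:1→0
  (5Δ to stable)
t=11 Δ0: s7=0 s5=0 clk=1 s0=1 s6=0 s1=1 s4=0 s2=0 s3=1
  Δ1: clk:1→0
  (1Δ to stable)
t=12 Δ0: s7=0 s5=0 clk=0 s0=1 s6=0 s1=1 s4=0 s2=0 s3=1
  Δ1: clk:0→1
  Δ2: s5:0→1
  Δ3: s1:1→0
  Δ4: s3:1→0
  Δ5: s4:0→1
  (5Δ to stable)
t=13 Δ0: s7=0 s5=1 clk=1 s0=1 s6=0 s1=0 s4=1 s2=0 s3=0
  Δ1: clk:1→0
  (1Δ to stable)
t=14 Δ0: s7=0 s5=1 clk=0 s0=1 s6=0 s1=0 s4=1 s2=0 s3=0
  Δ1: clk:0→1
  Δ2: s5:1→0
  Δ3: s1:0→1
  Δ4: s3:0→1
  Δ5: s4:1→0
  (5Δ to stable)
t=15 Δ0: s7=0 s5=0 clk=1 s0=1 s6=0 s1=1 s4=0 s2=0 s3=1
  Δ1: clk:1→0
  (1Δ to stable)
t=16 Δ0: s7=0 s5=0 clk=0 s0=1 s6=0 s1=1 s4=0 s2=0 s3=1
  Δ1: clk:0→1
  Δ2: s5:0→1
  Δ3: s1:1→0
  Δ4: s3:1→0
  Δ5: s4:0→1
  (5Δ to stable)
t=17 Δ0: s7=0 s5=1 clk=1 s0=1 s6=0 s1=0 s4=1 s2=0 s3=0
  Δ1: clk:1→0
  (1Δ to stable)
t=18 Δ0: s7=0 s5=1 clk=0 s0=1 s6=0 s1=0 s4=1 s2=0 s3=0
  Δ1: clk:0→1
  Δ2: s5:1→0
  Δ3: s1:0→1
  Δ4: s3:0→1
  Δ5: s4:1→0
  (5Δ to stable)

1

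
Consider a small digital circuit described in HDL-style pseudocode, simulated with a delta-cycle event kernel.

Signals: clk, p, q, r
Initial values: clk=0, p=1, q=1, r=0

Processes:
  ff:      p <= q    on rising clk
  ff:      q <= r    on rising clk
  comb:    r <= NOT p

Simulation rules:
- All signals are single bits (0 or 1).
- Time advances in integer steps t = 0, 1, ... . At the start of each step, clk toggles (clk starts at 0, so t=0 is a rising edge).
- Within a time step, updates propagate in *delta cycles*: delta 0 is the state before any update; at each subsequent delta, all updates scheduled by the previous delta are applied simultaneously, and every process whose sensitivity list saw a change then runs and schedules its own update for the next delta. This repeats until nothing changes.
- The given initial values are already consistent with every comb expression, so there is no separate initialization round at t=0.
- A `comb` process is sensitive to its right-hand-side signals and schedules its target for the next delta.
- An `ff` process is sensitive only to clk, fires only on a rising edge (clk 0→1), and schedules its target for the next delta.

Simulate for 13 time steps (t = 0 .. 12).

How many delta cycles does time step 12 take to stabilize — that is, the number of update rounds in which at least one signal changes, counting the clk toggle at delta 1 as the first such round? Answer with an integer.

2

[bits: clk,r,q,p]
t=0: Δ0=0011 Δ1=1011 Δ2=1001 | 2Δ
t=1: Δ0=1001 Δ1=0001 | 1Δ
t=2: Δ0=0001 Δ1=1001 Δ2=1000 Δ3=1100 | 3Δ
t=3: Δ0=1100 Δ1=0100 | 1Δ
t=4: Δ0=0100 Δ1=1100 Δ2=1110 | 2Δ
t=5: Δ0=1110 Δ1=0110 | 1Δ
t=6: Δ0=0110 Δ1=1110 Δ2=1111 Δ3=1011 | 3Δ
t=7: Δ0=1011 Δ1=0011 | 1Δ
t=8: Δ0=0011 Δ1=1011 Δ2=1001 | 2Δ
t=9: Δ0=1001 Δ1=0001 | 1Δ
t=10: Δ0=0001 Δ1=1001 Δ2=1000 Δ3=1100 | 3Δ
t=11: Δ0=1100 Δ1=0100 | 1Δ
t=12: Δ0=0100 Δ1=1100 Δ2=1110 | 2Δ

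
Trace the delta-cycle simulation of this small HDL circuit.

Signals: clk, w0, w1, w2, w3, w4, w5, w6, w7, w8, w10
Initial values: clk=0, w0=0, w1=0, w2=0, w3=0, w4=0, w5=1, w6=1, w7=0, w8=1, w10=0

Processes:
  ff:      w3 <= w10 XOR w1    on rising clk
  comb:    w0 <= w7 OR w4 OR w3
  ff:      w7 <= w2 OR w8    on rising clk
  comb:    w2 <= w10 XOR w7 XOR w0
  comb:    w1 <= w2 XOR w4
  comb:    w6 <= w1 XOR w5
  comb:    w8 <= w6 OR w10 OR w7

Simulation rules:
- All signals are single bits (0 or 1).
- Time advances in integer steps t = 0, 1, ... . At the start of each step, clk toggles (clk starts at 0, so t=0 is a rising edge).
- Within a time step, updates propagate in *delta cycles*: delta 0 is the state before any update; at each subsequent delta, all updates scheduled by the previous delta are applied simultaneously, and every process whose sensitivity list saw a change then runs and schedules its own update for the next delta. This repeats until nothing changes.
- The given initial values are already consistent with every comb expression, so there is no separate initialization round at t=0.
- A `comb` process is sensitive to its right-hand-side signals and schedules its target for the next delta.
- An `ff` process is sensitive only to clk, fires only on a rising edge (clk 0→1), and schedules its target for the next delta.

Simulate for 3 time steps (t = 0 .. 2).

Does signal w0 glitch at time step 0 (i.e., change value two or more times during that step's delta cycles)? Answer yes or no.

no

t0.Δ0 w2=0 w8=1 w0=0 w3=0 w4=0 w1=0 w7=0 clk=0 w10=0 w6=1 w5=1
t0.Δ1 w2=0 w8=1 w0=0 w3=0 w4=0 w1=0 w7=0 clk=1 w10=0 w6=1 w5=1
t0.Δ2 w2=0 w8=1 w0=0 w3=0 w4=0 w1=0 w7=1 clk=1 w10=0 w6=1 w5=1
t0.Δ3 w2=1 w8=1 w0=1 w3=0 w4=0 w1=0 w7=1 clk=1 w10=0 w6=1 w5=1
t0.Δ4 w2=0 w8=1 w0=1 w3=0 w4=0 w1=1 w7=1 clk=1 w10=0 w6=1 w5=1
t0.Δ5 w2=0 w8=1 w0=1 w3=0 w4=0 w1=0 w7=1 clk=1 w10=0 w6=0 w5=1
t0.Δ6 w2=0 w8=1 w0=1 w3=0 w4=0 w1=0 w7=1 clk=1 w10=0 w6=1 w5=1
t1.Δ0 w2=0 w8=1 w0=1 w3=0 w4=0 w1=0 w7=1 clk=1 w10=0 w6=1 w5=1
t1.Δ1 w2=0 w8=1 w0=1 w3=0 w4=0 w1=0 w7=1 clk=0 w10=0 w6=1 w5=1
t2.Δ0 w2=0 w8=1 w0=1 w3=0 w4=0 w1=0 w7=1 clk=0 w10=0 w6=1 w5=1
t2.Δ1 w2=0 w8=1 w0=1 w3=0 w4=0 w1=0 w7=1 clk=1 w10=0 w6=1 w5=1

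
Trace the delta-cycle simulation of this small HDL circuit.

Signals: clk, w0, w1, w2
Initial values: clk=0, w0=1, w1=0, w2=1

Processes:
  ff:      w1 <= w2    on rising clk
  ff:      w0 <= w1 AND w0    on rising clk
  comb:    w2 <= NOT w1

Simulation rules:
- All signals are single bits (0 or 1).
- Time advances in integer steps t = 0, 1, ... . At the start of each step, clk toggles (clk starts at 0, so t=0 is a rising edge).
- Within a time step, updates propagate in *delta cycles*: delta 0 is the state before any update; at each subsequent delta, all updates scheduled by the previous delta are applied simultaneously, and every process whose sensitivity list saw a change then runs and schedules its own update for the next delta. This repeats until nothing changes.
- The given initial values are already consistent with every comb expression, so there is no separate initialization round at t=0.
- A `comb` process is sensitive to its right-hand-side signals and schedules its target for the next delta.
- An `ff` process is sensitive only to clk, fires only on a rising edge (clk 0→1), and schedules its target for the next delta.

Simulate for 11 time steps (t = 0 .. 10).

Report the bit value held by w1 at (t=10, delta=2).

0

[bits: w0,clk,w2,w1]
t=0: Δ0=1010 Δ1=1110 Δ2=0111 Δ3=0101 | 3Δ
t=1: Δ0=0101 Δ1=0001 | 1Δ
t=2: Δ0=0001 Δ1=0101 Δ2=0100 Δ3=0110 | 3Δ
t=3: Δ0=0110 Δ1=0010 | 1Δ
t=4: Δ0=0010 Δ1=0110 Δ2=0111 Δ3=0101 | 3Δ
t=5: Δ0=0101 Δ1=0001 | 1Δ
t=6: Δ0=0001 Δ1=0101 Δ2=0100 Δ3=0110 | 3Δ
t=7: Δ0=0110 Δ1=0010 | 1Δ
t=8: Δ0=0010 Δ1=0110 Δ2=0111 Δ3=0101 | 3Δ
t=9: Δ0=0101 Δ1=0001 | 1Δ
t=10: Δ0=0001 Δ1=0101 Δ2=0100 Δ3=0110 | 3Δ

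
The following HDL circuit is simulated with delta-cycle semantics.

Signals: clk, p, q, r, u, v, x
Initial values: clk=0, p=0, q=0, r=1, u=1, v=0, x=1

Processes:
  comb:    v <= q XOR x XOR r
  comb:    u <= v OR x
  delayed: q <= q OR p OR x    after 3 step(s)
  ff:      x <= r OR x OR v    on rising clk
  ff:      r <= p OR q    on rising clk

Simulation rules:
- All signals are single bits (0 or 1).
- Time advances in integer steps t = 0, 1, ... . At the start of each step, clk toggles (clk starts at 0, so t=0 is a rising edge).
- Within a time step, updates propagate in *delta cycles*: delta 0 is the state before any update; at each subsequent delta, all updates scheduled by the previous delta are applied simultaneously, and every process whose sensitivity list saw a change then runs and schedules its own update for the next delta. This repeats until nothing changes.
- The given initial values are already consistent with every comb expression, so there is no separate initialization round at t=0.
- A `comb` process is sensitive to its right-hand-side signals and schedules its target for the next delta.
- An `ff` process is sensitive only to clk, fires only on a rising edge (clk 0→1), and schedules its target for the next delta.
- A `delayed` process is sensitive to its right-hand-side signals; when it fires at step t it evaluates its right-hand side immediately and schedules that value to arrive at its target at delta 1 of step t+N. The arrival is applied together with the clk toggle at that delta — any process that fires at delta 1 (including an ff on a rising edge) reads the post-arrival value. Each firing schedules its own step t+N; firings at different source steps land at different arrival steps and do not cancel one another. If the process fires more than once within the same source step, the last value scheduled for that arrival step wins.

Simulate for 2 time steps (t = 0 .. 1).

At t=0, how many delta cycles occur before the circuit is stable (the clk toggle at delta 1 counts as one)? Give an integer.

3

t0.Δ0 x=1 q=0 p=0 u=1 clk=0 r=1 v=0
t0.Δ1 x=1 q=0 p=0 u=1 clk=1 r=1 v=0
t0.Δ2 x=1 q=0 p=0 u=1 clk=1 r=0 v=0
t0.Δ3 x=1 q=0 p=0 u=1 clk=1 r=0 v=1
t1.Δ0 x=1 q=0 p=0 u=1 clk=1 r=0 v=1
t1.Δ1 x=1 q=0 p=0 u=1 clk=0 r=0 v=1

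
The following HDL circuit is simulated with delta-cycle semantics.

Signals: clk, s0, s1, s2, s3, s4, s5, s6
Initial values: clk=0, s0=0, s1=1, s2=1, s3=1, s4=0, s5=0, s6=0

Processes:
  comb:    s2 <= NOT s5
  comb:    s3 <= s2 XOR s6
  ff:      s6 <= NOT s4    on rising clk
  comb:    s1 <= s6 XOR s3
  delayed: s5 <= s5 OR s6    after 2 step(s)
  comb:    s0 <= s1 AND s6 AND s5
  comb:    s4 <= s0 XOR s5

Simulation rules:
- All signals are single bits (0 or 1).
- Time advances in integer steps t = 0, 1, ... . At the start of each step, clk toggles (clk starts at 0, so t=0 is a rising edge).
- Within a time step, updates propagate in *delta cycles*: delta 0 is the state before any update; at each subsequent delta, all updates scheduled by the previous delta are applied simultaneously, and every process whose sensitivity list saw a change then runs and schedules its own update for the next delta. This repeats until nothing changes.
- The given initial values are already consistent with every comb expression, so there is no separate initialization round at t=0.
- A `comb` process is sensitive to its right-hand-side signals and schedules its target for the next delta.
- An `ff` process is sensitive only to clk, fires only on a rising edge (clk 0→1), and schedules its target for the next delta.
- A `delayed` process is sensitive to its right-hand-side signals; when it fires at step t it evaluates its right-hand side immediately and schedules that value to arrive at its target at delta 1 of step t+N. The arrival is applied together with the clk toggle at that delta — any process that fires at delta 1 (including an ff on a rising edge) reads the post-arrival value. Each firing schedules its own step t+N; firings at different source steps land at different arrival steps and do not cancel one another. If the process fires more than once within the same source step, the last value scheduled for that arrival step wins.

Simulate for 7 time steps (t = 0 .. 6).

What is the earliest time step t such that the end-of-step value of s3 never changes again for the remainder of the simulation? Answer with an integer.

t=0 Δ0: s1=1 s6=0 s0=0 s3=1 s2=1 s5=0 clk=0 s4=0
  Δ1: clk:0→1
  Δ2: s6:0→1
  Δ3: s1:1→0, s3:1→0
  Δ4: s1:0→1
  (4Δ to stable)
t=1 Δ0: s1=1 s6=1 s0=0 s3=0 s2=1 s5=0 clk=1 s4=0
  Δ1: clk:1→0
  (1Δ to stable)
t=2 Δ0: s1=1 s6=1 s0=0 s3=0 s2=1 s5=0 clk=0 s4=0
  Δ1: s5:0→1, clk:0→1
  Δ2: s0:0→1, s2:1→0, s4:0→1
  Δ3: s3:0→1, s4:1→0
  Δ4: s1:1→0
  Δ5: s0:1→0
  Δ6: s4:0→1
  (6Δ to stable)
t=3 Δ0: s1=0 s6=1 s0=0 s3=1 s2=0 s5=1 clk=1 s4=1
  Δ1: clk:1→0
  (1Δ to stable)
t=4 Δ0: s1=0 s6=1 s0=0 s3=1 s2=0 s5=1 clk=0 s4=1
  Δ1: clk:0→1
  Δ2: s6:1→0
  Δ3: s1:0→1, s3:1→0
  Δ4: s1:1→0
  (4Δ to stable)
t=5 Δ0: s1=0 s6=0 s0=0 s3=0 s2=0 s5=1 clk=1 s4=1
  Δ1: clk:1→0
  (1Δ to stable)
t=6 Δ0: s1=0 s6=0 s0=0 s3=0 s2=0 s5=1 clk=0 s4=1
  Δ1: clk:0→1
  (1Δ to stable)

4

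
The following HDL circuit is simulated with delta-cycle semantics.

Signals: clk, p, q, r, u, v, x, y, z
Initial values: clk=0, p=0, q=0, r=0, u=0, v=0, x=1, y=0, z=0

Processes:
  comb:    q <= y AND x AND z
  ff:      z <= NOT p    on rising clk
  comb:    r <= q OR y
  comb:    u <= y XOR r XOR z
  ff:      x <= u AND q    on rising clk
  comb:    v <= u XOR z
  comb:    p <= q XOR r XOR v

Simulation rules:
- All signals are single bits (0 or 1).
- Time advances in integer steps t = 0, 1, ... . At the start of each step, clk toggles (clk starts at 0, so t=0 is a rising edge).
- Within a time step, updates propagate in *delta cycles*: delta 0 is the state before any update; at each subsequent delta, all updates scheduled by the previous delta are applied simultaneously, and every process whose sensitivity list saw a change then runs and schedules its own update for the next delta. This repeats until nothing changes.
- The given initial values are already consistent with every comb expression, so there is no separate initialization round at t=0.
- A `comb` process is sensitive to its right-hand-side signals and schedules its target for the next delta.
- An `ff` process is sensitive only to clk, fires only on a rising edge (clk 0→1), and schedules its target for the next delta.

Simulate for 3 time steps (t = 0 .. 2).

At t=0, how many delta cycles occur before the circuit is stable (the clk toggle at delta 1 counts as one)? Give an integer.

5

[bits: r,clk,p,v,q,y,x,z,u]
t=0: Δ0=000000100 Δ1=010000100 Δ2=010000010 Δ3=010100011 Δ4=011000011 Δ5=010000011 | 5Δ
t=1: Δ0=010000011 Δ1=000000011 | 1Δ
t=2: Δ0=000000011 Δ1=010000011 | 1Δ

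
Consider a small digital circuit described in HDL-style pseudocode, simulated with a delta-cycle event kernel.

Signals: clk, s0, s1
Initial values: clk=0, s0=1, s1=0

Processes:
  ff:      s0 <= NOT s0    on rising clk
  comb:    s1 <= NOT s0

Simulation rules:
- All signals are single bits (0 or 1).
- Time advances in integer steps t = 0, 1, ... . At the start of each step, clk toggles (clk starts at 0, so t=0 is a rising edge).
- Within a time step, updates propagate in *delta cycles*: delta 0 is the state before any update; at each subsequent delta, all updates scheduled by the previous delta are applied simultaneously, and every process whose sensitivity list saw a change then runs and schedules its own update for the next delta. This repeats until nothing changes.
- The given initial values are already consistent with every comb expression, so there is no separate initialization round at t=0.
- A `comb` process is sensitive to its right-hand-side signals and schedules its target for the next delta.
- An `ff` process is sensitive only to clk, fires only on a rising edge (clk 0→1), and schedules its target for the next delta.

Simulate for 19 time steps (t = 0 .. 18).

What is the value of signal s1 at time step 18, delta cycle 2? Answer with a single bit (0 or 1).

1

[bits: s0,s1,clk]
t=0: Δ0=100 Δ1=101 Δ2=001 Δ3=011 | 3Δ
t=1: Δ0=011 Δ1=010 | 1Δ
t=2: Δ0=010 Δ1=011 Δ2=111 Δ3=101 | 3Δ
t=3: Δ0=101 Δ1=100 | 1Δ
t=4: Δ0=100 Δ1=101 Δ2=001 Δ3=011 | 3Δ
t=5: Δ0=011 Δ1=010 | 1Δ
t=6: Δ0=010 Δ1=011 Δ2=111 Δ3=101 | 3Δ
t=7: Δ0=101 Δ1=100 | 1Δ
t=8: Δ0=100 Δ1=101 Δ2=001 Δ3=011 | 3Δ
t=9: Δ0=011 Δ1=010 | 1Δ
t=10: Δ0=010 Δ1=011 Δ2=111 Δ3=101 | 3Δ
t=11: Δ0=101 Δ1=100 | 1Δ
t=12: Δ0=100 Δ1=101 Δ2=001 Δ3=011 | 3Δ
t=13: Δ0=011 Δ1=010 | 1Δ
t=14: Δ0=010 Δ1=011 Δ2=111 Δ3=101 | 3Δ
t=15: Δ0=101 Δ1=100 | 1Δ
t=16: Δ0=100 Δ1=101 Δ2=001 Δ3=011 | 3Δ
t=17: Δ0=011 Δ1=010 | 1Δ
t=18: Δ0=010 Δ1=011 Δ2=111 Δ3=101 | 3Δ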